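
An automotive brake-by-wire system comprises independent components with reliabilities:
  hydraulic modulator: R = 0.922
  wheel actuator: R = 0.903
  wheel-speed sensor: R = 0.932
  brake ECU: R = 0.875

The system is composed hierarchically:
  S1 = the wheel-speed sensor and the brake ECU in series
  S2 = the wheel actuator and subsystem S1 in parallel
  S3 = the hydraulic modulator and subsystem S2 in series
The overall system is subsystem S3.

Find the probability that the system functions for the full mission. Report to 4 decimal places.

0.9055

Series (wheel-speed sensor and brake ECU): 0.932000 × 0.875000 = 0.815500
Parallel (wheel actuator and [0.815500]): 1 − (1 − 0.903000)(1 − 0.815500) = 0.982104
Series (hydraulic modulator and [0.982104]): 0.922000 × 0.982104 = 0.9055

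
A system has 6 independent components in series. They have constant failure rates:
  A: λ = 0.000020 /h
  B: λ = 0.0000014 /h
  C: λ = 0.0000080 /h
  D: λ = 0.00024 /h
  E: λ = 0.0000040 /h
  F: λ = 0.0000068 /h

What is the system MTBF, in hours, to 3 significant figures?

Series of exponential components: λ_sys = Σ λ_i
λ_sys = 0.000020 + 0.0000014 + 0.0000080 + 0.00024 + 0.0000040 + 0.0000068 = 2.8020e-04 /h
MTBF = 1 / λ_sys = 3570 h

3570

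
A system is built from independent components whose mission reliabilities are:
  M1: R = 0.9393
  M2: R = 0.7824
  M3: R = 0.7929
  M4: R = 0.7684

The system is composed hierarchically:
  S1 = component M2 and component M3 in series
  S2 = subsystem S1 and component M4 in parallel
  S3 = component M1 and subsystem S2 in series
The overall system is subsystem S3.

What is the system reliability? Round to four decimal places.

Series (M2 and M3): 0.782400 × 0.792900 = 0.620365
Parallel ([0.620365] and M4): 1 − (1 − 0.620365)(1 − 0.768400) = 0.912077
Series (M1 and [0.912077]): 0.939300 × 0.912077 = 0.8567

0.8567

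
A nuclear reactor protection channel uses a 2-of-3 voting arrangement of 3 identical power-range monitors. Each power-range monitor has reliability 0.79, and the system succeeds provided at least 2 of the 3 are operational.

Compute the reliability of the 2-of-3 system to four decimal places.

R = Σ_{i=2}^{3} C(3,i) p^i (1−p)^{3−i} with p = 0.79
C(3,2)·0.79^2·0.21^1 = 0.393183
C(3,3)·0.79^3·0.21^0 = 0.493039
Sum = 0.8862

0.8862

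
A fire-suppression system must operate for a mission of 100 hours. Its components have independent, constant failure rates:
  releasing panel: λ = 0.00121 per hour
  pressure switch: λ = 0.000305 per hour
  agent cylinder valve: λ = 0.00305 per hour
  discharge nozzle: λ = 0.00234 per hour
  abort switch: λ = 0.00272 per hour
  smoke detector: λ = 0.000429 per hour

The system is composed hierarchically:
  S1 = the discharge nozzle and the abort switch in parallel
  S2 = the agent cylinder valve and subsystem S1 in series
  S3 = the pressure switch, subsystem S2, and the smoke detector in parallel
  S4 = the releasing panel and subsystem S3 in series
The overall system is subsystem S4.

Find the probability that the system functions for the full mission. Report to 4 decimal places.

R(releasing panel) = exp(−0.00121 × 100) = 0.886034
R(pressure switch) = exp(−0.000305 × 100) = 0.969960
R(agent cylinder valve) = exp(−0.00305 × 100) = 0.737123
R(discharge nozzle) = exp(−0.00234 × 100) = 0.791362
R(abort switch) = exp(−0.00272 × 100) = 0.761854
R(smoke detector) = exp(−0.000429 × 100) = 0.958007
Parallel (discharge nozzle and abort switch): 1 − (1 − 0.791362)(1 − 0.761854) = 0.950314
Series (agent cylinder valve and [0.950314]): 0.737123 × 0.950314 = 0.700498
Parallel (pressure switch, [0.700498], and smoke detector): 1 − (1 − 0.969960)(1 − 0.700498)(1 − 0.958007) = 0.999622
Series (releasing panel and [0.999622]): 0.886034 × 0.999622 = 0.8857

0.8857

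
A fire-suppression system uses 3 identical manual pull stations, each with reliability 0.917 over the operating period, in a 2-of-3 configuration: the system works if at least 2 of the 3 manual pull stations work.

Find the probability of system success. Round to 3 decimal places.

R = Σ_{i=2}^{3} C(3,i) p^i (1−p)^{3−i} with p = 0.917
C(3,2)·0.917^2·0.083^1 = 0.20938
C(3,3)·0.917^3·0.083^0 = 0.77110
Sum = 0.980

0.980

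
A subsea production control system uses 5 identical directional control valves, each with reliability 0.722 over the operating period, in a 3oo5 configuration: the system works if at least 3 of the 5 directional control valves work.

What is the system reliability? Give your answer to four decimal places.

0.8648

R = Σ_{i=3}^{5} C(5,i) p^i (1−p)^{5−i} with p = 0.722
C(5,3)·0.722^3·0.278^2 = 0.290872
C(5,4)·0.722^4·0.278^1 = 0.377714
C(5,5)·0.722^5·0.278^0 = 0.196194
Sum = 0.8648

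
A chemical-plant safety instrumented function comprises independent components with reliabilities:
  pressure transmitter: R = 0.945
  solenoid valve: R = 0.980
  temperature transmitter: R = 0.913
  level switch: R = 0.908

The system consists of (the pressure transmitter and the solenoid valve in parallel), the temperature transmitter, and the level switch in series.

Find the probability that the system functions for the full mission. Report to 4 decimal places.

Parallel (pressure transmitter and solenoid valve): 1 − (1 − 0.945000)(1 − 0.980000) = 0.998900
Series ([0.998900], temperature transmitter, and level switch): 0.998900 × 0.913000 × 0.908000 = 0.8281

0.8281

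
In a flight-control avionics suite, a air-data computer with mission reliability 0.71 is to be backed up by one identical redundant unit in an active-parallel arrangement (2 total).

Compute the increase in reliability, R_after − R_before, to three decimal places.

R_before = 0.71
R_after = 1 − (1 − 0.71)^2 = 0.916
ΔR = 0.916 − 0.71 = 0.206

0.206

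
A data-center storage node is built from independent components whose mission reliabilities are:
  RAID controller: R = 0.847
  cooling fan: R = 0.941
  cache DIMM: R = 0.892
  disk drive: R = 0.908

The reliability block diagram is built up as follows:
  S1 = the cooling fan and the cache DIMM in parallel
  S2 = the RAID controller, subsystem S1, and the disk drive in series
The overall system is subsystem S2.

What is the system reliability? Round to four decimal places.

0.7642

Parallel (cooling fan and cache DIMM): 1 − (1 − 0.941000)(1 − 0.892000) = 0.993628
Series (RAID controller, [0.993628], and disk drive): 0.847000 × 0.993628 × 0.908000 = 0.7642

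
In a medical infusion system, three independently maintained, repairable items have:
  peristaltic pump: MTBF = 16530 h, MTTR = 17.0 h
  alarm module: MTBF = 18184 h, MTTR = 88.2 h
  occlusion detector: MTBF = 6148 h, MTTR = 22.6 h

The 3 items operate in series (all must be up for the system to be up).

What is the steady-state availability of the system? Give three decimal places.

A(peristaltic pump) = MTBF/(MTBF+MTTR) = 16530/(16530+17.0) = 0.998973
A(alarm module) = MTBF/(MTBF+MTTR) = 18184/(18184+88.2) = 0.995173
A(occlusion detector) = MTBF/(MTBF+MTTR) = 6148/(6148+22.6) = 0.996337
Series availability: 0.998973 × 0.995173 × 0.996337 = 0.991

0.991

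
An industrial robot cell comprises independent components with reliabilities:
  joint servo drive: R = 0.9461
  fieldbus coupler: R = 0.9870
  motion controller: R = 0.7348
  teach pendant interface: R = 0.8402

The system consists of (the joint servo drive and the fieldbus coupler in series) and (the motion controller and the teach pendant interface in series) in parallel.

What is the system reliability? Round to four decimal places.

0.9747

Series (joint servo drive and fieldbus coupler): 0.946100 × 0.987000 = 0.933801
Series (motion controller and teach pendant interface): 0.734800 × 0.840200 = 0.617379
Parallel ([0.933801] and [0.617379]): 1 − (1 − 0.933801)(1 − 0.617379) = 0.9747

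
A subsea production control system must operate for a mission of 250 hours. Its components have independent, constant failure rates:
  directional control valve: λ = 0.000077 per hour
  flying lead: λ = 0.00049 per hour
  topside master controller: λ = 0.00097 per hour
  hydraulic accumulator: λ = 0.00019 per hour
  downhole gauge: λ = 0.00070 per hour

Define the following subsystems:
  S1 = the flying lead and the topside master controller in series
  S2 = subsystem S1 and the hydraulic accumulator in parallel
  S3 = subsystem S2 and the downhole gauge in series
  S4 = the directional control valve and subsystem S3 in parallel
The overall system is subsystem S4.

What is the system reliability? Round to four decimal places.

0.9967

R(directional control valve) = exp(−0.000077 × 250) = 0.980934
R(flying lead) = exp(−0.00049 × 250) = 0.884706
R(topside master controller) = exp(−0.00097 × 250) = 0.784664
R(hydraulic accumulator) = exp(−0.00019 × 250) = 0.953610
R(downhole gauge) = exp(−0.00070 × 250) = 0.839457
Series (flying lead and topside master controller): 0.884706 × 0.784664 = 0.694197
Parallel ([0.694197] and hydraulic accumulator): 1 − (1 − 0.694197)(1 − 0.953610) = 0.985814
Series ([0.985814] and downhole gauge): 0.985814 × 0.839457 = 0.827548
Parallel (directional control valve and [0.827548]): 1 − (1 − 0.980934)(1 − 0.827548) = 0.9967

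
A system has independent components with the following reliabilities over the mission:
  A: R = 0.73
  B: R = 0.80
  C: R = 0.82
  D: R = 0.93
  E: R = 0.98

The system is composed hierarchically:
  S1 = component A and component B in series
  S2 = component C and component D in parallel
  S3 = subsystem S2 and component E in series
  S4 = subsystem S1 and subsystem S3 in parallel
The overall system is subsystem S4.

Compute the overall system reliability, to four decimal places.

Series (A and B): 0.730000 × 0.800000 = 0.584000
Parallel (C and D): 1 − (1 − 0.820000)(1 − 0.930000) = 0.987400
Series ([0.987400] and E): 0.987400 × 0.980000 = 0.967652
Parallel ([0.584000] and [0.967652]): 1 − (1 − 0.584000)(1 − 0.967652) = 0.9865

0.9865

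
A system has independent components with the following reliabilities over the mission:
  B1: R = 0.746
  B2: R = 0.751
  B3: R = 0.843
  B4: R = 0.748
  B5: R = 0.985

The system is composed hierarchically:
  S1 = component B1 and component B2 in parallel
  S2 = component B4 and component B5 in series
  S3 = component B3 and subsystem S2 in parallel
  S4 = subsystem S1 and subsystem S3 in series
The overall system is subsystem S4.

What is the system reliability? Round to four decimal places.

0.8980

Parallel (B1 and B2): 1 − (1 − 0.746000)(1 − 0.751000) = 0.936754
Series (B4 and B5): 0.748000 × 0.985000 = 0.736780
Parallel (B3 and [0.736780]): 1 − (1 − 0.843000)(1 − 0.736780) = 0.958674
Series ([0.936754] and [0.958674]): 0.936754 × 0.958674 = 0.8980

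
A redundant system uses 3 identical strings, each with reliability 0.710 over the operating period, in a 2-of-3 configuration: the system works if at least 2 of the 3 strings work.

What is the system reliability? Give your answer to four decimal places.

0.7965

R = Σ_{i=2}^{3} C(3,i) p^i (1−p)^{3−i} with p = 0.710
C(3,2)·0.710^2·0.290^1 = 0.438567
C(3,3)·0.710^3·0.290^0 = 0.357911
Sum = 0.7965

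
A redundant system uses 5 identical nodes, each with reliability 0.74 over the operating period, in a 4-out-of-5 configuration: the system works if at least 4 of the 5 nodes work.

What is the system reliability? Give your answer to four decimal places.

R = Σ_{i=4}^{5} C(5,i) p^i (1−p)^{5−i} with p = 0.74
C(5,4)·0.74^4·0.26^1 = 0.389825
C(5,5)·0.74^5·0.26^0 = 0.221901
Sum = 0.6117

0.6117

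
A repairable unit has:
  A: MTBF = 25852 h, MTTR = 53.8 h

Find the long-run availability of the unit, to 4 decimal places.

A(A) = MTBF/(MTBF+MTTR) = 25852/(25852+53.8) = 0.9979

0.9979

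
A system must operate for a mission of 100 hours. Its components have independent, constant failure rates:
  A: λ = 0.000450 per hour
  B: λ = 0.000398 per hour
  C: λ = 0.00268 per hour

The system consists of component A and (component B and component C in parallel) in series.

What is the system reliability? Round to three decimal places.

R(A) = exp(−0.000450 × 100) = 0.95600
R(B) = exp(−0.000398 × 100) = 0.96098
R(C) = exp(−0.00268 × 100) = 0.76491
Parallel (B and C): 1 − (1 − 0.96098)(1 − 0.76491) = 0.99083
Series (A and [0.99083]): 0.95600 × 0.99083 = 0.947

0.947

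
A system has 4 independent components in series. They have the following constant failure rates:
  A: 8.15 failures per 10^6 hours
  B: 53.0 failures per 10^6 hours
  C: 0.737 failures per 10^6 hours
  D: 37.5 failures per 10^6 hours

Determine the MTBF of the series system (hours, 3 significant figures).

Series of exponential components: λ_sys = Σ λ_i
λ_sys = 0.00000815 + 0.0000530 + 0.000000737 + 0.0000375 = 9.9387e-05 /h
MTBF = 1 / λ_sys = 10100 h

10100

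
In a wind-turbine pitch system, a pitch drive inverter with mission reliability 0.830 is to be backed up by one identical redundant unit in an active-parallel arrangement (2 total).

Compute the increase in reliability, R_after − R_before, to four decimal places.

0.1411

R_before = 0.830
R_after = 1 − (1 − 0.830)^2 = 0.9711
ΔR = 0.9711 − 0.830 = 0.1411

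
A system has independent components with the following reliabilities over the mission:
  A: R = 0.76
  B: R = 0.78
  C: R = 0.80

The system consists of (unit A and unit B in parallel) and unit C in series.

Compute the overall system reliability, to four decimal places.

0.7578

Parallel (A and B): 1 − (1 − 0.760000)(1 − 0.780000) = 0.947200
Series ([0.947200] and C): 0.947200 × 0.800000 = 0.7578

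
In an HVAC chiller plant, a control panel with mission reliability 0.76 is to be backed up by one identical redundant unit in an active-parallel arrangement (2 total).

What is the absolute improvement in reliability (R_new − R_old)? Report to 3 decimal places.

R_before = 0.76
R_after = 1 − (1 − 0.76)^2 = 0.942
ΔR = 0.942 − 0.76 = 0.182

0.182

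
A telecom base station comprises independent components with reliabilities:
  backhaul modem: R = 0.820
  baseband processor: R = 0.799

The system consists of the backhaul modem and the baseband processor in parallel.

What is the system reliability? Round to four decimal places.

Parallel (backhaul modem and baseband processor): 1 − (1 − 0.820000)(1 − 0.799000) = 0.9638

0.9638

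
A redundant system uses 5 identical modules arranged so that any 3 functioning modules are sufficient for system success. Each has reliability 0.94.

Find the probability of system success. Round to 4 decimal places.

0.9980

R = Σ_{i=3}^{5} C(5,i) p^i (1−p)^{5−i} with p = 0.94
C(5,3)·0.94^3·0.06^2 = 0.029901
C(5,4)·0.94^4·0.06^1 = 0.234225
C(5,5)·0.94^5·0.06^0 = 0.733904
Sum = 0.9980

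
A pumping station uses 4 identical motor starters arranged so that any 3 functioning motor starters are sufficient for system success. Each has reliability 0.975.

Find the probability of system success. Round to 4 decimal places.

0.9964

R = Σ_{i=3}^{4} C(4,i) p^i (1−p)^{4−i} with p = 0.975
C(4,3)·0.975^3·0.025^1 = 0.092686
C(4,4)·0.975^4·0.025^0 = 0.903688
Sum = 0.9964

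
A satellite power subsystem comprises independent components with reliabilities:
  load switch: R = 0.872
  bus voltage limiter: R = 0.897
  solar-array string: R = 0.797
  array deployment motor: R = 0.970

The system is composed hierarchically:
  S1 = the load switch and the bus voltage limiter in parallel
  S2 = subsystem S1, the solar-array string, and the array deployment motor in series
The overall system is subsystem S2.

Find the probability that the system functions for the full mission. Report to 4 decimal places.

0.7629

Parallel (load switch and bus voltage limiter): 1 − (1 − 0.872000)(1 − 0.897000) = 0.986816
Series ([0.986816], solar-array string, and array deployment motor): 0.986816 × 0.797000 × 0.970000 = 0.7629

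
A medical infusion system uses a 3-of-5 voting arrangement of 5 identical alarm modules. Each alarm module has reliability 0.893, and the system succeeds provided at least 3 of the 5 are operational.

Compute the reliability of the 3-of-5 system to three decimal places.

0.990

R = Σ_{i=3}^{5} C(5,i) p^i (1−p)^{5−i} with p = 0.893
C(5,3)·0.893^3·0.107^2 = 0.08153
C(5,4)·0.893^4·0.107^1 = 0.34022
C(5,5)·0.893^5·0.107^0 = 0.56788
Sum = 0.990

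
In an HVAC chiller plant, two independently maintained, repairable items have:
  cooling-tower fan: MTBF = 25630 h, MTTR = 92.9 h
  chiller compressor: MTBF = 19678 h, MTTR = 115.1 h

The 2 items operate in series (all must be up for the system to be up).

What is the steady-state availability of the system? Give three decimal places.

A(cooling-tower fan) = MTBF/(MTBF+MTTR) = 25630/(25630+92.9) = 0.996388
A(chiller compressor) = MTBF/(MTBF+MTTR) = 19678/(19678+115.1) = 0.994185
Series availability: 0.996388 × 0.994185 = 0.991

0.991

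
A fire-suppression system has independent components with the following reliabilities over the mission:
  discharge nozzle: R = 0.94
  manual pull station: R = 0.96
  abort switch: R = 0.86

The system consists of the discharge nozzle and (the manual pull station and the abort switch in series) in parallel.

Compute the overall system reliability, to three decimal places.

0.990

Series (manual pull station and abort switch): 0.96000 × 0.86000 = 0.82560
Parallel (discharge nozzle and [0.82560]): 1 − (1 − 0.94000)(1 − 0.82560) = 0.990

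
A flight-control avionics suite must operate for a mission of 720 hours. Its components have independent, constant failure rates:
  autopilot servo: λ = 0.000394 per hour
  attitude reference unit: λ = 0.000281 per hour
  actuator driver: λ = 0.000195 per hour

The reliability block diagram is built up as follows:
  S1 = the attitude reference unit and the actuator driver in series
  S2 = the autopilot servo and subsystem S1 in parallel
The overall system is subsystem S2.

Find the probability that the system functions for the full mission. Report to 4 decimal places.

0.9283

R(autopilot servo) = exp(−0.000394 × 720) = 0.753008
R(attitude reference unit) = exp(−0.000281 × 720) = 0.816833
R(actuator driver) = exp(−0.000195 × 720) = 0.869011
Series (attitude reference unit and actuator driver): 0.816833 × 0.869011 = 0.709837
Parallel (autopilot servo and [0.709837]): 1 − (1 − 0.753008)(1 − 0.709837) = 0.9283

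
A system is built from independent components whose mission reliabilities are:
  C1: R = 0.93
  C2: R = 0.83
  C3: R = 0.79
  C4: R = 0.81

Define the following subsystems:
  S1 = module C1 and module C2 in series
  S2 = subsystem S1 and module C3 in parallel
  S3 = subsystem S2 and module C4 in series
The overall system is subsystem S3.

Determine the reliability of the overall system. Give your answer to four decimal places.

0.7712

Series (C1 and C2): 0.930000 × 0.830000 = 0.771900
Parallel ([0.771900] and C3): 1 − (1 − 0.771900)(1 − 0.790000) = 0.952099
Series ([0.952099] and C4): 0.952099 × 0.810000 = 0.7712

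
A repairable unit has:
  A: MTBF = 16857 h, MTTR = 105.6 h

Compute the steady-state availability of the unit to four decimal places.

0.9938

A(A) = MTBF/(MTBF+MTTR) = 16857/(16857+105.6) = 0.9938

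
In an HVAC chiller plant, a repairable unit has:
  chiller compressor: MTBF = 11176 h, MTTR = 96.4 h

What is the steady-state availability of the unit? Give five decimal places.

0.99145

A(chiller compressor) = MTBF/(MTBF+MTTR) = 11176/(11176+96.4) = 0.99145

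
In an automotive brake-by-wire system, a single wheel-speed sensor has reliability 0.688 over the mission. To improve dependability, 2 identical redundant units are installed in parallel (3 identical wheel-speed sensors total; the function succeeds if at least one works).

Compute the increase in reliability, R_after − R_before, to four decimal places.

R_before = 0.688
R_after = 1 − (1 − 0.688)^3 = 0.9696
ΔR = 0.9696 − 0.688 = 0.2816

0.2816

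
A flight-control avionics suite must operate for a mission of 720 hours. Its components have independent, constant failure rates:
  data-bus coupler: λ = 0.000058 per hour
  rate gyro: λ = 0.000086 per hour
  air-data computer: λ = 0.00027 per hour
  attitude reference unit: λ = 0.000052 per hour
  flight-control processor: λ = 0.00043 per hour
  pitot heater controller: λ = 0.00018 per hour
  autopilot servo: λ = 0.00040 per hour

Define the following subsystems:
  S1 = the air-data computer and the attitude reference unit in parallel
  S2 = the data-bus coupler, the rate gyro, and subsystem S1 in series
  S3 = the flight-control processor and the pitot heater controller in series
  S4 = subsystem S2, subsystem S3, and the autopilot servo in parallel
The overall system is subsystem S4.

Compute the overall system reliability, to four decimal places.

R(data-bus coupler) = exp(−0.000058 × 720) = 0.959100
R(rate gyro) = exp(−0.000086 × 720) = 0.939958
R(air-data computer) = exp(−0.00027 × 720) = 0.823329
R(attitude reference unit) = exp(−0.000052 × 720) = 0.963252
R(flight-control processor) = exp(−0.00043 × 720) = 0.733740
R(pitot heater controller) = exp(−0.00018 × 720) = 0.878447
R(autopilot servo) = exp(−0.00040 × 720) = 0.749762
Parallel (air-data computer and attitude reference unit): 1 − (1 − 0.823329)(1 − 0.963252) = 0.993508
Series (data-bus coupler, rate gyro, and [0.993508]): 0.959100 × 0.939958 × 0.993508 = 0.895661
Series (flight-control processor and pitot heater controller): 0.733740 × 0.878447 = 0.644552
Parallel ([0.895661], [0.644552], and autopilot servo): 1 − (1 − 0.895661)(1 − 0.644552)(1 − 0.749762) = 0.9907

0.9907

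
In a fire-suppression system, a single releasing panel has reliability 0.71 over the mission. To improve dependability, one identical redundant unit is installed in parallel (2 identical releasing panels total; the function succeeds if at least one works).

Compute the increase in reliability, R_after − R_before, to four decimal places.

0.2059

R_before = 0.71
R_after = 1 − (1 − 0.71)^2 = 0.9159
ΔR = 0.9159 − 0.71 = 0.2059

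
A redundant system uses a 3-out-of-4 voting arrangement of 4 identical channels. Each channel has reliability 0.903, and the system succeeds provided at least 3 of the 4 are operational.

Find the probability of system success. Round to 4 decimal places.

R = Σ_{i=3}^{4} C(4,i) p^i (1−p)^{4−i} with p = 0.903
C(4,3)·0.903^3·0.097^1 = 0.285690
C(4,4)·0.903^4·0.097^0 = 0.664892
Sum = 0.9506

0.9506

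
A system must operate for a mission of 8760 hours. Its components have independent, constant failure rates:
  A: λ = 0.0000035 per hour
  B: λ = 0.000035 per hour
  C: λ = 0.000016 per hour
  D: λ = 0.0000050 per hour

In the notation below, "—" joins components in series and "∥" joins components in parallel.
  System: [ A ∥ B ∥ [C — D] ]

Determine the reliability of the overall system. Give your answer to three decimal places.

0.999

R(A) = exp(−0.0000035 × 8760) = 0.96981
R(B) = exp(−0.000035 × 8760) = 0.73594
R(C) = exp(−0.000016 × 8760) = 0.86922
R(D) = exp(−0.0000050 × 8760) = 0.95715
Series (C and D): 0.86922 × 0.95715 = 0.83197
Parallel (A, B, and [0.83197]): 1 − (1 − 0.96981)(1 − 0.73594)(1 − 0.83197) = 0.999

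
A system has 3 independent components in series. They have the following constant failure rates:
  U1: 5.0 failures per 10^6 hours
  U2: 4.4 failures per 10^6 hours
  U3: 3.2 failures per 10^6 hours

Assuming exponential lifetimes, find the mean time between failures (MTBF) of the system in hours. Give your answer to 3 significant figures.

Series of exponential components: λ_sys = Σ λ_i
λ_sys = 0.0000050 + 0.0000044 + 0.0000032 = 1.2600e-05 /h
MTBF = 1 / λ_sys = 79400 h

79400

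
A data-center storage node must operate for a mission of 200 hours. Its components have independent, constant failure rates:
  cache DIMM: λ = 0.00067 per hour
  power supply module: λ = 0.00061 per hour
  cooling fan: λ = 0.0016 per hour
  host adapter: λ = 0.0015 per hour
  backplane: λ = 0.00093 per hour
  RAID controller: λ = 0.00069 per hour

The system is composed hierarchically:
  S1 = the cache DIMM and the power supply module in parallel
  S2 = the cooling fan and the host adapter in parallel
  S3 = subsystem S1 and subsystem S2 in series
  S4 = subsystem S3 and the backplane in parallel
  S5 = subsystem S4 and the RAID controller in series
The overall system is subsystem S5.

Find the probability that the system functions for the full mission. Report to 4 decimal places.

0.8586

R(cache DIMM) = exp(−0.00067 × 200) = 0.874590
R(power supply module) = exp(−0.00061 × 200) = 0.885148
R(cooling fan) = exp(−0.0016 × 200) = 0.726149
R(host adapter) = exp(−0.0015 × 200) = 0.740818
R(backplane) = exp(−0.00093 × 200) = 0.830274
R(RAID controller) = exp(−0.00069 × 200) = 0.871099
Parallel (cache DIMM and power supply module): 1 − (1 − 0.874590)(1 − 0.885148) = 0.985596
Parallel (cooling fan and host adapter): 1 − (1 − 0.726149)(1 − 0.740818) = 0.929023
Series ([0.985596] and [0.929023]): 0.985596 × 0.929023 = 0.915641
Parallel ([0.915641] and backplane): 1 − (1 − 0.915641)(1 − 0.830274) = 0.985682
Series ([0.985682] and RAID controller): 0.985682 × 0.871099 = 0.8586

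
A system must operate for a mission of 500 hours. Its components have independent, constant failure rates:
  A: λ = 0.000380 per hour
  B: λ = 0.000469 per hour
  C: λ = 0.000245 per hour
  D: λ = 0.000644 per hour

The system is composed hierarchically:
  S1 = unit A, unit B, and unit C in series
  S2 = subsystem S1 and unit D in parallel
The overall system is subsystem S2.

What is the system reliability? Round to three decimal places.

R(A) = exp(−0.000380 × 500) = 0.82696
R(B) = exp(−0.000469 × 500) = 0.79097
R(C) = exp(−0.000245 × 500) = 0.88471
R(D) = exp(−0.000644 × 500) = 0.72470
Series (A, B, and C): 0.82696 × 0.79097 × 0.88471 = 0.57869
Parallel ([0.57869] and D): 1 − (1 − 0.57869)(1 − 0.72470) = 0.884

0.884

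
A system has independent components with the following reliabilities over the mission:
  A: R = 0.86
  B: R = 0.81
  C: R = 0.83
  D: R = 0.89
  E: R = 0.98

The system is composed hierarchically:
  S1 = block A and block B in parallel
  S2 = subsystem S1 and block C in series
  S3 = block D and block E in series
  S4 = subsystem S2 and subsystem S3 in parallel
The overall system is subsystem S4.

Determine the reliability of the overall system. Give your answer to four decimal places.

0.9755

Parallel (A and B): 1 − (1 − 0.860000)(1 − 0.810000) = 0.973400
Series ([0.973400] and C): 0.973400 × 0.830000 = 0.807922
Series (D and E): 0.890000 × 0.980000 = 0.872200
Parallel ([0.807922] and [0.872200]): 1 − (1 − 0.807922)(1 − 0.872200) = 0.9755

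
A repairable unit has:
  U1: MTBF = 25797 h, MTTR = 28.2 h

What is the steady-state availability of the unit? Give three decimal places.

A(U1) = MTBF/(MTBF+MTTR) = 25797/(25797+28.2) = 0.999

0.999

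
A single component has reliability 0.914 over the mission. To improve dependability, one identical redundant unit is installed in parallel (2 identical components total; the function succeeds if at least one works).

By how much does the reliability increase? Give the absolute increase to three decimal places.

R_before = 0.914
R_after = 1 − (1 − 0.914)^2 = 0.993
ΔR = 0.993 − 0.914 = 0.079

0.079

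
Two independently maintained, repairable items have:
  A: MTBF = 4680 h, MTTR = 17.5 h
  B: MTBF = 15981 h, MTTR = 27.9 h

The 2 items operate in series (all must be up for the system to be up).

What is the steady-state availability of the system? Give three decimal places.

A(A) = MTBF/(MTBF+MTTR) = 4680/(4680+17.5) = 0.996275
A(B) = MTBF/(MTBF+MTTR) = 15981/(15981+27.9) = 0.998257
Series availability: 0.996275 × 0.998257 = 0.995

0.995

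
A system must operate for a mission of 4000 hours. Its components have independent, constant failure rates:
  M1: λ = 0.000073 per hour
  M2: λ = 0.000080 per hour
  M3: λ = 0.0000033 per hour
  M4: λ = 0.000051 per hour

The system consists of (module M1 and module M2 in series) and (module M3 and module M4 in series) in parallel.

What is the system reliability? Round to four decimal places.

R(M1) = exp(−0.000073 × 4000) = 0.746769
R(M2) = exp(−0.000080 × 4000) = 0.726149
R(M3) = exp(−0.0000033 × 4000) = 0.986887
R(M4) = exp(−0.000051 × 4000) = 0.815462
Series (M1 and M2): 0.746769 × 0.726149 = 0.542266
Series (M3 and M4): 0.986887 × 0.815462 = 0.804769
Parallel ([0.542266] and [0.804769]): 1 − (1 − 0.542266)(1 − 0.804769) = 0.9106

0.9106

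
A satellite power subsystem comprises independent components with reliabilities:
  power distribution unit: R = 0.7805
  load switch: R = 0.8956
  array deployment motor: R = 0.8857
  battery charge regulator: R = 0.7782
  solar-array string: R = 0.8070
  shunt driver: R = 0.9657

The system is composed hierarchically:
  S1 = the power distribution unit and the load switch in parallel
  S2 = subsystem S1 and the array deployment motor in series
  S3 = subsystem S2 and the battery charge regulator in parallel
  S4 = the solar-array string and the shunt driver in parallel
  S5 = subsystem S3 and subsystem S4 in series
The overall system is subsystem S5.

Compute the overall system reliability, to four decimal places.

Parallel (power distribution unit and load switch): 1 − (1 − 0.780500)(1 − 0.895600) = 0.977084
Series ([0.977084] and array deployment motor): 0.977084 × 0.885700 = 0.865403
Parallel ([0.865403] and battery charge regulator): 1 − (1 − 0.865403)(1 − 0.778200) = 0.970146
Parallel (solar-array string and shunt driver): 1 − (1 − 0.807000)(1 − 0.965700) = 0.993380
Series ([0.970146] and [0.993380]): 0.970146 × 0.993380 = 0.9637

0.9637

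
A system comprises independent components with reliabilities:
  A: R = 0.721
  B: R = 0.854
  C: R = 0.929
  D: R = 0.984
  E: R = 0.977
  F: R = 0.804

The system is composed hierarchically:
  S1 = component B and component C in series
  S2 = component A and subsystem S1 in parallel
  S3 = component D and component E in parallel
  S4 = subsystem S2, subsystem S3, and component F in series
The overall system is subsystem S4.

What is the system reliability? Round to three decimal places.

Series (B and C): 0.85400 × 0.92900 = 0.79337
Parallel (A and [0.79337]): 1 − (1 − 0.72100)(1 − 0.79337) = 0.94235
Parallel (D and E): 1 − (1 − 0.98400)(1 − 0.97700) = 0.99963
Series ([0.94235], [0.99963], and F): 0.94235 × 0.99963 × 0.80400 = 0.757

0.757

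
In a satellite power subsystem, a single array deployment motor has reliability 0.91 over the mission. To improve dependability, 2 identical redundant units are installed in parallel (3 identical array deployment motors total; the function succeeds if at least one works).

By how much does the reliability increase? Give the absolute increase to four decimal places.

0.0893

R_before = 0.91
R_after = 1 − (1 − 0.91)^3 = 0.9993
ΔR = 0.9993 − 0.91 = 0.0893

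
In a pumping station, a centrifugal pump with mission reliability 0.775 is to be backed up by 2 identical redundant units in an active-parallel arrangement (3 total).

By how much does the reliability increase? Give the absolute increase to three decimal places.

0.214

R_before = 0.775
R_after = 1 − (1 − 0.775)^3 = 0.989
ΔR = 0.989 − 0.775 = 0.214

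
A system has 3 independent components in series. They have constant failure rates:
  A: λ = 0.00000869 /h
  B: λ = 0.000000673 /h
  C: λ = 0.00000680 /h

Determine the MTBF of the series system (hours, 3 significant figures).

61900

Series of exponential components: λ_sys = Σ λ_i
λ_sys = 0.00000869 + 0.000000673 + 0.00000680 = 1.6163e-05 /h
MTBF = 1 / λ_sys = 61900 h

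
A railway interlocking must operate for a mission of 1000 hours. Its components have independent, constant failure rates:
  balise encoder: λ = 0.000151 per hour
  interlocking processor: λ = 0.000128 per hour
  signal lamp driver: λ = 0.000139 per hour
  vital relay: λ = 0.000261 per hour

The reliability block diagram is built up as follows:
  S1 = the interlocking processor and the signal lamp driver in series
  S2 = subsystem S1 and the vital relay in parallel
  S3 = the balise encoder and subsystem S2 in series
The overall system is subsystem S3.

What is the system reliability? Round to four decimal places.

0.8136

R(balise encoder) = exp(−0.000151 × 1000) = 0.859848
R(interlocking processor) = exp(−0.000128 × 1000) = 0.879853
R(signal lamp driver) = exp(−0.000139 × 1000) = 0.870228
R(vital relay) = exp(−0.000261 × 1000) = 0.770281
Series (interlocking processor and signal lamp driver): 0.879853 × 0.870228 = 0.765673
Parallel ([0.765673] and vital relay): 1 − (1 − 0.765673)(1 − 0.770281) = 0.946171
Series (balise encoder and [0.946171]): 0.859848 × 0.946171 = 0.8136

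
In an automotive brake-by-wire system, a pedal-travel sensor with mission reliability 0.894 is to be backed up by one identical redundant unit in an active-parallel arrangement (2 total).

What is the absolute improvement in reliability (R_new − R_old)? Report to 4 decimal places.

0.0948

R_before = 0.894
R_after = 1 − (1 − 0.894)^2 = 0.9888
ΔR = 0.9888 − 0.894 = 0.0948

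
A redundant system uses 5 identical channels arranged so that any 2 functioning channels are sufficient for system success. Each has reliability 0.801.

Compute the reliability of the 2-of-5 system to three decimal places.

R = Σ_{i=2}^{5} C(5,i) p^i (1−p)^{5−i} with p = 0.801
C(5,2)·0.801^2·0.199^3 = 0.05056
C(5,3)·0.801^3·0.199^2 = 0.20352
C(5,4)·0.801^4·0.199^1 = 0.40959
C(5,5)·0.801^5·0.199^0 = 0.32973
Sum = 0.993

0.993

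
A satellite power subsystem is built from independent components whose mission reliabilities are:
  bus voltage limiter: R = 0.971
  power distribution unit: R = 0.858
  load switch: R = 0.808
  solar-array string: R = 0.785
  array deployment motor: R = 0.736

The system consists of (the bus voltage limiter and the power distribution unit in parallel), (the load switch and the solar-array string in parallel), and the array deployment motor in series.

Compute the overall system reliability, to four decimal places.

Parallel (bus voltage limiter and power distribution unit): 1 − (1 − 0.971000)(1 − 0.858000) = 0.995882
Parallel (load switch and solar-array string): 1 − (1 − 0.808000)(1 − 0.785000) = 0.958720
Series ([0.995882], [0.958720], and array deployment motor): 0.995882 × 0.958720 × 0.736000 = 0.7027

0.7027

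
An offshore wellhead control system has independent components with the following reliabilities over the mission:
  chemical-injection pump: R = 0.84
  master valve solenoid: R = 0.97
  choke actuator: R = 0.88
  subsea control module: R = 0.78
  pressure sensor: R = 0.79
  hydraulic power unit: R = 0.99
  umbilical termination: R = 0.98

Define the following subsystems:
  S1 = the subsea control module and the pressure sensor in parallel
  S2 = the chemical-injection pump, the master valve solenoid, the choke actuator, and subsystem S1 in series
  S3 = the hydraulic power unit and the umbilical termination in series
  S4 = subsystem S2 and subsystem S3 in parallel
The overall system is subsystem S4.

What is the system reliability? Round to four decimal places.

Parallel (subsea control module and pressure sensor): 1 − (1 − 0.780000)(1 − 0.790000) = 0.953800
Series (chemical-injection pump, master valve solenoid, choke actuator, and [0.953800]): 0.840000 × 0.970000 × 0.880000 × 0.953800 = 0.683897
Series (hydraulic power unit and umbilical termination): 0.990000 × 0.980000 = 0.970200
Parallel ([0.683897] and [0.970200]): 1 − (1 − 0.683897)(1 − 0.970200) = 0.9906

0.9906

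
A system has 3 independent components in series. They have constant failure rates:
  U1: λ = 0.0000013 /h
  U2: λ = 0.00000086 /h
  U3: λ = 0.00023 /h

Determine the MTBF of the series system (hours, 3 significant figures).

4310

Series of exponential components: λ_sys = Σ λ_i
λ_sys = 0.0000013 + 0.00000086 + 0.00023 = 2.3216e-04 /h
MTBF = 1 / λ_sys = 4310 h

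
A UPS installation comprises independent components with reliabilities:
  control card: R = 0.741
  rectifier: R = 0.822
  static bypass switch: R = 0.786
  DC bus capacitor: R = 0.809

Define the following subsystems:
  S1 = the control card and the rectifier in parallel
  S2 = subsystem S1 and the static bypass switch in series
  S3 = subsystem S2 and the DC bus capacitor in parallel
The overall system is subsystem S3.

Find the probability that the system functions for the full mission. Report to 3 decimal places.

Parallel (control card and rectifier): 1 − (1 − 0.74100)(1 − 0.82200) = 0.95390
Series ([0.95390] and static bypass switch): 0.95390 × 0.78600 = 0.74977
Parallel ([0.74977] and DC bus capacitor): 1 − (1 − 0.74977)(1 − 0.80900) = 0.952

0.952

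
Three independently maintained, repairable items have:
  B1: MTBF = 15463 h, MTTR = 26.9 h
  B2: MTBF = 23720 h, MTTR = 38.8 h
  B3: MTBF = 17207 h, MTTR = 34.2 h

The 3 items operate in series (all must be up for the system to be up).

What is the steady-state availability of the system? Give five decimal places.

A(B1) = MTBF/(MTBF+MTTR) = 15463/(15463+26.9) = 0.998263
A(B2) = MTBF/(MTBF+MTTR) = 23720/(23720+38.8) = 0.998367
A(B3) = MTBF/(MTBF+MTTR) = 17207/(17207+34.2) = 0.998016
Series availability: 0.998263 × 0.998367 × 0.998016 = 0.99466

0.99466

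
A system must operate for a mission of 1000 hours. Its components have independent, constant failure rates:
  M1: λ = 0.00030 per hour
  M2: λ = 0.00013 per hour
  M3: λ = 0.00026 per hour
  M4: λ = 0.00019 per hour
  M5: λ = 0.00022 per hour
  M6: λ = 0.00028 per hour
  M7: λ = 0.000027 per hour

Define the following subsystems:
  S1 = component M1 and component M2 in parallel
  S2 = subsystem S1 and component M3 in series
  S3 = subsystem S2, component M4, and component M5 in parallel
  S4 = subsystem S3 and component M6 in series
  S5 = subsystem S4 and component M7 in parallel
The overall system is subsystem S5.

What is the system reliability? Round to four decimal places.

0.9933

R(M1) = exp(−0.00030 × 1000) = 0.740818
R(M2) = exp(−0.00013 × 1000) = 0.878095
R(M3) = exp(−0.00026 × 1000) = 0.771052
R(M4) = exp(−0.00019 × 1000) = 0.826959
R(M5) = exp(−0.00022 × 1000) = 0.802519
R(M6) = exp(−0.00028 × 1000) = 0.755784
R(M7) = exp(−0.000027 × 1000) = 0.973361
Parallel (M1 and M2): 1 − (1 − 0.740818)(1 − 0.878095) = 0.968404
Series ([0.968404] and M3): 0.968404 × 0.771052 = 0.746690
Parallel ([0.746690], M4, and M5): 1 − (1 − 0.746690)(1 − 0.826959)(1 − 0.802519) = 0.991344
Series ([0.991344] and M6): 0.991344 × 0.755784 = 0.749242
Parallel ([0.749242] and M7): 1 − (1 − 0.749242)(1 − 0.973361) = 0.9933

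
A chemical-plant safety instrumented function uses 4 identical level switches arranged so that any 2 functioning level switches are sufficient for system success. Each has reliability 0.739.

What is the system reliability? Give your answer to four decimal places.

0.9428

R = Σ_{i=2}^{4} C(4,i) p^i (1−p)^{4−i} with p = 0.739
C(4,2)·0.739^2·0.261^2 = 0.223214
C(4,3)·0.739^3·0.261^1 = 0.421341
C(4,4)·0.739^4·0.261^0 = 0.298248
Sum = 0.9428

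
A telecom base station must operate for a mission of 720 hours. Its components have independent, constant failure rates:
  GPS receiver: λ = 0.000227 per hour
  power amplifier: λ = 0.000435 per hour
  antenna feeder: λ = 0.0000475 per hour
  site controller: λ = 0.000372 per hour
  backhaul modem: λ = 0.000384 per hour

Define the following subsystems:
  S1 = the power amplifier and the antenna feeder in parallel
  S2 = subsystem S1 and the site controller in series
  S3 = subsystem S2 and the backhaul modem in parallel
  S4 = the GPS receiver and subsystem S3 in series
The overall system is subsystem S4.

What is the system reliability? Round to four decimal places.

0.7996

R(GPS receiver) = exp(−0.000227 × 720) = 0.849217
R(power amplifier) = exp(−0.000435 × 720) = 0.731104
R(antenna feeder) = exp(−0.0000475 × 720) = 0.966378
R(site controller) = exp(−0.000372 × 720) = 0.765030
R(backhaul modem) = exp(−0.000384 × 720) = 0.758449
Parallel (power amplifier and antenna feeder): 1 − (1 − 0.731104)(1 − 0.966378) = 0.990959
Series ([0.990959] and site controller): 0.990959 × 0.765030 = 0.758113
Parallel ([0.758113] and backhaul modem): 1 − (1 − 0.758113)(1 − 0.758449) = 0.941572
Series (GPS receiver and [0.941572]): 0.849217 × 0.941572 = 0.7996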